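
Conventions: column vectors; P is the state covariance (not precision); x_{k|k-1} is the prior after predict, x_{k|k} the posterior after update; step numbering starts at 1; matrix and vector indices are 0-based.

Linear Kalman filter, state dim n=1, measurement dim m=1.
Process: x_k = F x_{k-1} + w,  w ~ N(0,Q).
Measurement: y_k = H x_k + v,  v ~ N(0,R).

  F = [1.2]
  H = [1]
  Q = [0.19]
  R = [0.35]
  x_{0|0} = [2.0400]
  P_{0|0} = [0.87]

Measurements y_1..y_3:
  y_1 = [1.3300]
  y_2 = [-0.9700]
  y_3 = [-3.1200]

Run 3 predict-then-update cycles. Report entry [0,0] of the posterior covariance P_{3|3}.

step 1: x^-=[2.4480]  P^-=[1.4428]  S=[1.7928]  K=[0.8048]  nu=[-1.1180]  x^+=[1.5483]  P^+=[0.2817]
step 2: x^-=[1.8579]  P^-=[0.5956]  S=[0.9456]  K=[0.6299]  nu=[-2.8279]  x^+=[0.0767]  P^+=[0.2205]
step 3: x^-=[0.0920]  P^-=[0.5075]  S=[0.8575]  K=[0.5918]  nu=[-3.2120]  x^+=[-1.8089]  P^+=[0.2071]

P_post[0,0] = 0.2071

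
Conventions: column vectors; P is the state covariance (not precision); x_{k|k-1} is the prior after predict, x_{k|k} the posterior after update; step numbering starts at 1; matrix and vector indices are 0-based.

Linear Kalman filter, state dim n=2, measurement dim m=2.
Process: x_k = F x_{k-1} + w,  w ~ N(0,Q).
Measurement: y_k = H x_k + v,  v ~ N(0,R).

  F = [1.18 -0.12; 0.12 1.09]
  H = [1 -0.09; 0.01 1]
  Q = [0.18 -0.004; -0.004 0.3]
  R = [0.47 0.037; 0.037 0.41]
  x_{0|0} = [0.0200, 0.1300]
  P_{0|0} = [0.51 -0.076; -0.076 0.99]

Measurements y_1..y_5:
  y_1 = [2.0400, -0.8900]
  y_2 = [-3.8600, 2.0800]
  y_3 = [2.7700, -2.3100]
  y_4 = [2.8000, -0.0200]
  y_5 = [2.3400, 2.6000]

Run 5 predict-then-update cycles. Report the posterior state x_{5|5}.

step 1: x^-=[0.0080, 0.1441]  P^-=[0.9259 -0.1579; -0.1579 1.4637]  S=[1.4362 -0.2433; -0.2433 1.8706]  K=[0.6556 0.0058; -0.0709 0.7724]  nu=[2.0450, -1.0342]  x^+=[1.3426, -0.7996]  P^+=[0.3104 0.0235; 0.0235 0.3138]
step 2: x^-=[1.6803, -0.7105]  P^-=[0.6101 0.0288; 0.0288 0.6835]  S=[1.0805 0.0104; 0.0104 1.0941]  K=[0.5620 0.0266; -0.0363 0.6253]  nu=[-5.6042, 2.7737]  x^+=[-1.3957, 1.2271]  P^+=[0.2677 0.0290; 0.0290 0.2547]
step 3: x^-=[-1.7942, 1.1701]  P^-=[0.5483 0.0375; 0.0375 0.6141]  S=[1.0165 0.0247; 0.0247 1.0249]  K=[0.5353 0.0290; -0.0321 0.6003]  nu=[4.6695, -3.4621]  x^+=[0.6050, -1.0580]  P^+=[0.2553 0.0292; 0.0292 0.2447]
step 4: x^-=[0.8409, -1.0806]  P^-=[0.5308 0.0372; 0.0372 0.6020]  S=[0.9989 0.0253; 0.0253 1.0128]  K=[0.5272 0.0288; -0.0321 0.5956]  nu=[1.8618, 1.0522]  x^+=[1.8529, -0.5137]  P^+=[0.2515 0.0288; 0.0288 0.2427]
step 5: x^-=[2.2480, -0.3375]  P^-=[0.5255 0.0365; 0.0365 0.5995]  S=[0.9938 0.0248; 0.0248 1.0103]  K=[0.5248 0.0285; -0.0324 0.5946]  nu=[0.0616, 2.9151]  x^+=[2.3633, 1.3936]  P^+=[0.2503 0.0286; 0.0286 0.2423]

x_post = [2.3633, 1.3936]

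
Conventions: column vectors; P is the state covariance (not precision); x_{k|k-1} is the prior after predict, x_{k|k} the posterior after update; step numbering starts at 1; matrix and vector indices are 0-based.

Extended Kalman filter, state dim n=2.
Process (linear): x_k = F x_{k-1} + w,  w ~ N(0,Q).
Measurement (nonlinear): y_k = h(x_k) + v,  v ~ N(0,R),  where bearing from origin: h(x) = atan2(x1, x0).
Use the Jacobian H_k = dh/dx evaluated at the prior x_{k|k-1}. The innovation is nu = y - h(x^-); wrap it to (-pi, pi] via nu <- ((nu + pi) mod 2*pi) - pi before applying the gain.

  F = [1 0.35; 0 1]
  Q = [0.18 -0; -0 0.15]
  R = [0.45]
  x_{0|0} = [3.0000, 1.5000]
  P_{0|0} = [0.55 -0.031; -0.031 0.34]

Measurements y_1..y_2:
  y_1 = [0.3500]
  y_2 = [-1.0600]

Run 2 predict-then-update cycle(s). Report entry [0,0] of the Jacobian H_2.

H_jac[0,0] = -0.0799

step 1: x^-=[3.5250, 1.5000]  P^-=[0.7500 0.0880; 0.0880 0.4900]  H_jac=[-0.1022 0.2402]  S=[0.4818]  K=[-0.1152; 0.2256]  nu=[-0.0523]  x^+=[3.5310, 1.4882]  P^+=[0.7436 0.1005; 0.1005 0.4655]
step 2: x^-=[4.0519, 1.4882]  P^-=[1.0509 0.2634; 0.2634 0.6155]  H_jac=[-0.0799 0.2175]  S=[0.4767]  K=[-0.0559; 0.2367]  nu=[-1.4120]  x^+=[4.1308, 1.1540]  P^+=[1.0495 0.2697; 0.2697 0.5888]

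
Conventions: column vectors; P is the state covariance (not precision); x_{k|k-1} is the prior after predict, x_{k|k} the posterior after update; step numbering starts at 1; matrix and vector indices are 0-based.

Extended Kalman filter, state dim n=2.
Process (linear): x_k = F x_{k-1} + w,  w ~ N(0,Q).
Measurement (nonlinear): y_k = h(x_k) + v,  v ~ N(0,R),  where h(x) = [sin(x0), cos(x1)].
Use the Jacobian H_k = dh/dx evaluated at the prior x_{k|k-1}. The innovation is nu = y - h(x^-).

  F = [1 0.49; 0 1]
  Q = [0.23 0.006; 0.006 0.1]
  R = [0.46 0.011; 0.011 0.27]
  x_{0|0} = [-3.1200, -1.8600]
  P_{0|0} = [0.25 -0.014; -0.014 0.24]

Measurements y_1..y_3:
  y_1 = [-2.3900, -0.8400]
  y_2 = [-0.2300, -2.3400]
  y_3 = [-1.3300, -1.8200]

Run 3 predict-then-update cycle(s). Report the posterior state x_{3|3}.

step 1: x^-=[-4.0314, -1.8600]  P^-=[0.5239 0.1096; 0.1096 0.3400]  H_jac=[-0.6296 0.0000; 0.0000 0.9585]  S=[0.6676 -0.0551; -0.0551 0.5823]  K=[-0.4829 0.1347; -0.0576 0.5541]  nu=[-3.1670, -0.5548]  x^+=[-2.5768, -1.9851]  P^+=[0.3505 0.0324; 0.0324 0.1554]
step 2: x^-=[-3.5495, -1.9851]  P^-=[0.6496 0.1146; 0.1146 0.2554]  H_jac=[-0.9180 0.0000; 0.0000 0.9154]  S=[1.0073 -0.0853; -0.0853 0.4841]  K=[-0.5823 0.1141; -0.0645 0.4717]  nu=[-0.6267, -1.9375]  x^+=[-3.4056, -2.8586]  P^+=[0.2904 0.0267; 0.0267 0.1384]
step 3: x^-=[-4.8064, -2.8586]  P^-=[0.5797 0.1004; 0.1004 0.2384]  H_jac=[0.0938 0.0000; 0.0000 0.2792]  S=[0.4651 0.0136; 0.0136 0.2886]  K=[0.1143 0.0918; 0.0135 0.2300]  nu=[-2.3256, -0.8598]  x^+=[-5.1510, -3.0878]  P^+=[0.5710 0.0933; 0.0933 0.2229]

x_post = [-5.1510, -3.0878]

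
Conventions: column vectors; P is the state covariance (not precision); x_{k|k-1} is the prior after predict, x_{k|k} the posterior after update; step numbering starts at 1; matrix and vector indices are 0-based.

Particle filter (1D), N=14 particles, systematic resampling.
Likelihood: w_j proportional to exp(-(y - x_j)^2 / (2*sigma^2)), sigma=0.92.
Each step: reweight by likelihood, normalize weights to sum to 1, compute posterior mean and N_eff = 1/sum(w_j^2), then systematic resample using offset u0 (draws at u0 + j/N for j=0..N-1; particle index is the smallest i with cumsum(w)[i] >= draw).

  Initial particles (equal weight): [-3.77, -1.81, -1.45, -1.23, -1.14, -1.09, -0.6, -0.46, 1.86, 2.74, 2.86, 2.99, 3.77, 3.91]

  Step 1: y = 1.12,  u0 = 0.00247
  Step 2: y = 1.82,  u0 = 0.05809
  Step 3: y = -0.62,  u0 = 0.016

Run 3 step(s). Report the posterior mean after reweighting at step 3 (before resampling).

post_mean = 1.8732

step 1: w=[0.0000, 0.0034, 0.0111, 0.0209, 0.0268, 0.0305, 0.0953, 0.1252, 0.3958, 0.1161, 0.0915, 0.0693, 0.0086, 0.0055]  mean=1.3506  Neff=4.7532  idx=[1, 5, 6, 7, 7, 8, 8, 8, 8, 8, 9, 9, 10, 11]
step 2: w=[0.0001, 0.0009, 0.0043, 0.0063, 0.0063, 0.1366, 0.1366, 0.1366, 0.1366, 0.1366, 0.0829, 0.0829, 0.0722, 0.0609]  mean=2.1041  Neff=8.6137  idx=[5, 5, 6, 6, 7, 7, 8, 8, 9, 9, 10, 11, 12, 13]
step 3: w=[0.0986, 0.0986, 0.0986, 0.0986, 0.0986, 0.0986, 0.0986, 0.0986, 0.0986, 0.0986, 0.0047, 0.0047, 0.0029, 0.0017]  mean=1.8732  Neff=10.2817  idx=[0, 0, 1, 2, 3, 3, 4, 5, 5, 6, 7, 8, 8, 9]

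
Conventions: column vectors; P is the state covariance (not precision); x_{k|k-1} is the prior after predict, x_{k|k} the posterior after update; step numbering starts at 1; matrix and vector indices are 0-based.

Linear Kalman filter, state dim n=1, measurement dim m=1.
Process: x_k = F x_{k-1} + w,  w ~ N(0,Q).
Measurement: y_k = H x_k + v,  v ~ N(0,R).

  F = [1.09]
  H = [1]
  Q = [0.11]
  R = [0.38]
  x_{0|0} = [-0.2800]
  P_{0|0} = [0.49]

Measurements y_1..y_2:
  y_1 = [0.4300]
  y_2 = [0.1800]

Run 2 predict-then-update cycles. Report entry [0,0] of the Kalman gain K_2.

K[0,0] = 0.5137

step 1: x^-=[-0.3052]  P^-=[0.6922]  S=[1.0722]  K=[0.6456]  nu=[0.7352]  x^+=[0.1694]  P^+=[0.2453]
step 2: x^-=[0.1847]  P^-=[0.4015]  S=[0.7815]  K=[0.5137]  nu=[-0.0047]  x^+=[0.1823]  P^+=[0.1952]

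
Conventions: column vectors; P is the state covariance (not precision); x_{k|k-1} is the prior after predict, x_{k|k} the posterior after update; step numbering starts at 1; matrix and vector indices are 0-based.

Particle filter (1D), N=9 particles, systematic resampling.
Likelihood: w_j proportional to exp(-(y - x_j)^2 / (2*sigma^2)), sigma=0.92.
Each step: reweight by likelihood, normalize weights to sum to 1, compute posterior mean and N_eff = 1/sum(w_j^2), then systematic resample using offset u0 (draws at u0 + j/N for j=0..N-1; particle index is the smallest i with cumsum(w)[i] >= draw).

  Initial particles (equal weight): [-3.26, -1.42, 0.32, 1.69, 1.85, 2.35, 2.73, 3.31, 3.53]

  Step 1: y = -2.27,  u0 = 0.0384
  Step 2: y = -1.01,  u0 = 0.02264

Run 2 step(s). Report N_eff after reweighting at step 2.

N_eff = 5.4405

step 1: w=[0.4548, 0.5296, 0.0154, 0.0001, 0.0000, 0.0000, 0.0000, 0.0000, 0.0000]  mean=-2.2297  Neff=2.0508  idx=[0, 0, 0, 0, 1, 1, 1, 1, 1]
step 2: w=[0.0106, 0.0106, 0.0106, 0.0106, 0.1915, 0.1915, 0.1915, 0.1915, 0.1915]  mean=-1.4982  Neff=5.4405  idx=[2, 4, 5, 5, 6, 6, 7, 7, 8]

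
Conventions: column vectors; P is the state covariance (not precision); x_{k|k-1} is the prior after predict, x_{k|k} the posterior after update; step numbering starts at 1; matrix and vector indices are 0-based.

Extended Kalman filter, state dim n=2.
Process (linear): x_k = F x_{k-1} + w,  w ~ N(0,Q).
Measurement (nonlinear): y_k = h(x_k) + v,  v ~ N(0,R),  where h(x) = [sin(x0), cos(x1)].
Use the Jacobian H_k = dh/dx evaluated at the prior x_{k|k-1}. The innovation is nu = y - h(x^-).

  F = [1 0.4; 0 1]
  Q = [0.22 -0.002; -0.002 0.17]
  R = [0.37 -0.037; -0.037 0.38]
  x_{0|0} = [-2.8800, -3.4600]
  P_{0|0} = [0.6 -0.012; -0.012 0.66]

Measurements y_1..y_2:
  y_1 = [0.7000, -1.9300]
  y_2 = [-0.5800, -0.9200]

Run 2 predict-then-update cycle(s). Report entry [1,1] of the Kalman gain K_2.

K[1,1] = 0.5113

step 1: x^-=[-4.2640, -3.4600]  P^-=[0.9160 0.2500; 0.2500 0.8300]  H_jac=[-0.4335 0.0000; 0.0000 -0.3131]  S=[0.5421 -0.0031; -0.0031 0.4613]  K=[-0.7334 -0.1745; -0.2031 -0.5646]  nu=[-0.2011, -0.9803]  x^+=[-3.9454, -2.8657]  P^+=[0.6111 0.1252; 0.1252 0.6613]
step 2: x^-=[-5.0917, -2.8657]  P^-=[1.0370 0.3877; 0.3877 0.8313]  H_jac=[0.3703 0.0000; 0.0000 0.2724]  S=[0.5122 0.0021; 0.0021 0.4417]  K=[0.7487 0.2355; 0.2782 0.5113]  nu=[-1.5089, 0.0422]  x^+=[-6.2115, -3.2639]  P^+=[0.7247 0.2269; 0.2269 0.6756]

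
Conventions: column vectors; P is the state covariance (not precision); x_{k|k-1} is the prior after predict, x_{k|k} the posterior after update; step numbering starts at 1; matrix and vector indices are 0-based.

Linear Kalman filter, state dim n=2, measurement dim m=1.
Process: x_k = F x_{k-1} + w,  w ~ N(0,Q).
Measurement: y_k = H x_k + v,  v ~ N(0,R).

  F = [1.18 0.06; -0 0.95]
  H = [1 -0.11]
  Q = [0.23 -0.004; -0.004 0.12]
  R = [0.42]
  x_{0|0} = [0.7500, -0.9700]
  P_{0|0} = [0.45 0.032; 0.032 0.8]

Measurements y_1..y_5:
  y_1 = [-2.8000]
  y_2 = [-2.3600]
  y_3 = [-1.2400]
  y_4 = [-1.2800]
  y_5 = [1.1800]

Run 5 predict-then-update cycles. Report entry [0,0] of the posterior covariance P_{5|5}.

P_post[0,0] = 0.2657

step 1: x^-=[0.8268, -0.9215]  P^-=[0.8640 0.0775; 0.0775 0.8420]  S=[1.2771]  K=[0.6698; -0.0119]  nu=[-3.7282]  x^+=[-1.6705, -0.8773]  P^+=[0.2910 0.0876; 0.0876 0.8418]
step 2: x^-=[-2.0238, -0.8334]  P^-=[0.6506 0.1422; 0.1422 0.8797]  S=[1.0499]  K=[0.6047; 0.0433]  nu=[-0.4279]  x^+=[-2.2825, -0.8519]  P^+=[0.2666 0.1147; 0.1147 0.8778]
step 3: x^-=[-2.7445, -0.8093]  P^-=[0.6206 0.1746; 0.1746 0.9122]  S=[1.0132]  K=[0.5936; 0.0733]  nu=[1.4155]  x^+=[-1.9043, -0.7055]  P^+=[0.2637 0.1305; 0.1305 0.9067]
step 4: x^-=[-2.2895, -0.6703]  P^-=[0.6189 0.1940; 0.1940 0.9383]  S=[1.0075]  K=[0.5931; 0.0901]  nu=[0.9357]  x^+=[-1.7345, -0.5859]  P^+=[0.2645 0.1402; 0.1402 0.9302]
step 5: x^-=[-2.0819, -0.5566]  P^-=[0.6215 0.2061; 0.2061 0.9595]  S=[1.0077]  K=[0.5942; 0.0998]  nu=[3.2007]  x^+=[-0.1800, -0.2371]  P^+=[0.2657 0.1464; 0.1464 0.9494]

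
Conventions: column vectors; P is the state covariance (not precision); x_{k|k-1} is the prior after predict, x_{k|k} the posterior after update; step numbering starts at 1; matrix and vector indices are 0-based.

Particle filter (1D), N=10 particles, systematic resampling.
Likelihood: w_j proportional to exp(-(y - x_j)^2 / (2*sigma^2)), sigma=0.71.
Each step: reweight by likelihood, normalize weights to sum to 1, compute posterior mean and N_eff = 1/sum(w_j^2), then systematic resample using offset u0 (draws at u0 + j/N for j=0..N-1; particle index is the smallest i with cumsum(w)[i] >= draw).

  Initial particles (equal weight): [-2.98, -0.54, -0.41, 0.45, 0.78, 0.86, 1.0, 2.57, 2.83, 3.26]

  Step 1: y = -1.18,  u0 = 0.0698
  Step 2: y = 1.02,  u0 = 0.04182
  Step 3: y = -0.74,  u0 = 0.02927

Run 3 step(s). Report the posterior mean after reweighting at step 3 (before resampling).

post_mean = -0.3413

step 1: w=[0.0291, 0.4825, 0.4023, 0.0519, 0.0160, 0.0117, 0.0065, 0.0000, 0.0000, 0.0000]  mean=-0.4598  Neff=2.5089  idx=[1, 1, 1, 1, 1, 2, 2, 2, 2, 4]
step 2: w=[0.0466, 0.0466, 0.0466, 0.0466, 0.0466, 0.0686, 0.0686, 0.0686, 0.0686, 0.4924]  mean=0.1456  Neff=3.6744  idx=[0, 3, 5, 6, 8, 9, 9, 9, 9, 9]
step 3: w=[0.1877, 0.1877, 0.1753, 0.1753, 0.1753, 0.0197, 0.0197, 0.0197, 0.0197, 0.0197]  mean=-0.3413  Neff=6.0756  idx=[0, 0, 1, 1, 2, 2, 3, 4, 4, 6]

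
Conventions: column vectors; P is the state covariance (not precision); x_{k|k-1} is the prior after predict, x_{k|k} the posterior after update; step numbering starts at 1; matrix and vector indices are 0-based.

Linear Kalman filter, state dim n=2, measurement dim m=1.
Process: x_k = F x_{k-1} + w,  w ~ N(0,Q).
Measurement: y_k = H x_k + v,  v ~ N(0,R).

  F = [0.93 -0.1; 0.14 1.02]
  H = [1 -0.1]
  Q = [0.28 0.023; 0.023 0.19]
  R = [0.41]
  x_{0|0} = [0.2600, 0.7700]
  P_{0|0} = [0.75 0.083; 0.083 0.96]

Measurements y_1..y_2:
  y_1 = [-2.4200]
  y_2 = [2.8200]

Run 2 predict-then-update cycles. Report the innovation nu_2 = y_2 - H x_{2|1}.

innov = [4.4228]

step 1: x^-=[0.1648, 0.8218]  P^-=[0.9228 0.1003; 0.1003 1.2272]  S=[1.3250]  K=[0.6889; -0.0169]  nu=[-2.5026]  x^+=[-1.5592, 0.8641]  P^+=[0.2940 0.1157; 0.1157 1.2268]
step 2: x^-=[-1.5365, 0.6631]  P^-=[0.5250 0.0443; 0.0443 1.5052]  S=[0.9412]  K=[0.5531; -0.1128]  nu=[4.4228]  x^+=[0.9098, 0.1641]  P^+=[0.2371 0.1031; 0.1031 1.4932]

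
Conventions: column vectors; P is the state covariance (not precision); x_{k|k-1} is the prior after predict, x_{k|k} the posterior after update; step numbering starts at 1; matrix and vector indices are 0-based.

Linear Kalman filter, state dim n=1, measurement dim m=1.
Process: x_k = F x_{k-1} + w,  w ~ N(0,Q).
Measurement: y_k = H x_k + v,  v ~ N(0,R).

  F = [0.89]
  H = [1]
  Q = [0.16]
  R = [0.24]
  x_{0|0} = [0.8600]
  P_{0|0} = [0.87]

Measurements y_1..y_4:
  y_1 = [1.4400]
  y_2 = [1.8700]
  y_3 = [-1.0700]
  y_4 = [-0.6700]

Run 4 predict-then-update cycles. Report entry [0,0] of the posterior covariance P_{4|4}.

P_post[0,0] = 0.1248

step 1: x^-=[0.7654]  P^-=[0.8491]  S=[1.0891]  K=[0.7796]  nu=[0.6746]  x^+=[1.2913]  P^+=[0.1871]
step 2: x^-=[1.1493]  P^-=[0.3082]  S=[0.5482]  K=[0.5622]  nu=[0.7207]  x^+=[1.5545]  P^+=[0.1349]
step 3: x^-=[1.3835]  P^-=[0.2669]  S=[0.5069]  K=[0.5265]  nu=[-2.4535]  x^+=[0.0917]  P^+=[0.1264]
step 4: x^-=[0.0816]  P^-=[0.2601]  S=[0.5001]  K=[0.5201]  nu=[-0.7516]  x^+=[-0.3093]  P^+=[0.1248]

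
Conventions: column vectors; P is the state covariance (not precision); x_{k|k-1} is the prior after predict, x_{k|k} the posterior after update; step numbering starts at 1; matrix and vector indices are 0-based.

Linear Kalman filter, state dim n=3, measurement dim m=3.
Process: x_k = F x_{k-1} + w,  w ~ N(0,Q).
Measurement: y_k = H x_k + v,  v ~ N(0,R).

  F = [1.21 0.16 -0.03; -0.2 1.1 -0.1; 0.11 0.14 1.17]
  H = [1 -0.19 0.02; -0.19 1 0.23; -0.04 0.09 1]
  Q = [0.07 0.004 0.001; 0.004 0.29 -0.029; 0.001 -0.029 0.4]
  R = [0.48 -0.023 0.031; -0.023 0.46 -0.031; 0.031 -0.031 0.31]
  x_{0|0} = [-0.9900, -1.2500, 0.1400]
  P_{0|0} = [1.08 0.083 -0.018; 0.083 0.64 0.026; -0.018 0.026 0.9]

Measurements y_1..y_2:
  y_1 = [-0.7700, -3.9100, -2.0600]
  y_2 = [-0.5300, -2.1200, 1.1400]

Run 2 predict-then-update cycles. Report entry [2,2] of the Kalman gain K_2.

K[2,2] = 0.7086

step 1: x^-=[-1.4021, -1.1910, -0.1201]  P^-=[1.7016 -0.0334 0.1223; -0.0334 1.0736 -0.0143; 0.1223 -0.0143 1.6641]  S=[2.2387 -0.5492 0.0995; -0.5492 1.6785 0.4243; 0.0995 0.4243 1.9734]  K=[0.7817 0.0671 -0.0279; 0.0684 0.6916 -0.1097; 0.0348 0.0055 0.8372]  nu=[0.4082, -2.9578, -1.8888]  x^+=[-1.2288, -3.0013, -1.7033]  P^+=[0.3881 0.0825 0.0216; 0.0825 0.3545 -0.0819; 0.0216 -0.0819 0.2687]
step 2: x^-=[-1.9159, -2.8854, -2.5482]  P^-=[0.6786 0.0820 0.0821; 0.0820 0.7197 -0.1163; 0.0821 -0.1163 0.7607]  S=[1.1579 -0.1789 0.1187; -0.1789 1.1526 0.0741; 0.1187 0.0741 1.0495]  K=[0.5856 0.0673 -0.0116; 0.0541 0.6026 -0.1009; 0.0300 -0.0036 0.7086]  nu=[0.8887, 0.9874, 3.8713]  x^+=[-1.3739, -2.6329, 0.2179]  P^+=[0.2920 0.0692 0.0179; 0.0692 0.3091 -0.0733; 0.0179 -0.0733 0.2280]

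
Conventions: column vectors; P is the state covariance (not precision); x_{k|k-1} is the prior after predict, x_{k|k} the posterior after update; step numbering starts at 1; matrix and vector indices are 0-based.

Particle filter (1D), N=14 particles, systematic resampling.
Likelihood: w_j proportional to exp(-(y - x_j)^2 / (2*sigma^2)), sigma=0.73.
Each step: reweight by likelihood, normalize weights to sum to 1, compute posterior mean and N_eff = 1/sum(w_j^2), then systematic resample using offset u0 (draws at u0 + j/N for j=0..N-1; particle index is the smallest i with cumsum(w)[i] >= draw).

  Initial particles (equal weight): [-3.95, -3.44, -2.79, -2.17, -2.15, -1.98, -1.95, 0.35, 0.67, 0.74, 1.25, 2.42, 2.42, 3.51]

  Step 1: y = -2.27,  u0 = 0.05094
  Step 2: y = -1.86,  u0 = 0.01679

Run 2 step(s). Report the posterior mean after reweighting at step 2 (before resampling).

post_mean = -2.1340

step 1: w=[0.0143, 0.0561, 0.1572, 0.2007, 0.1999, 0.1872, 0.1841, 0.0003, 0.0001, 0.0000, 0.0000, 0.0000, 0.0000, 0.0000]  mean=-2.2831  Neff=5.6415  idx=[1, 2, 2, 3, 3, 3, 4, 4, 4, 5, 5, 6, 6, 6]
step 2: w=[0.0084, 0.0388, 0.0388, 0.0798, 0.0798, 0.0798, 0.0807, 0.0807, 0.0807, 0.0862, 0.0862, 0.0867, 0.0867, 0.0867]  mean=-2.1340  Neff=12.6367  idx=[1, 3, 3, 4, 5, 6, 7, 8, 9, 10, 10, 11, 12, 13]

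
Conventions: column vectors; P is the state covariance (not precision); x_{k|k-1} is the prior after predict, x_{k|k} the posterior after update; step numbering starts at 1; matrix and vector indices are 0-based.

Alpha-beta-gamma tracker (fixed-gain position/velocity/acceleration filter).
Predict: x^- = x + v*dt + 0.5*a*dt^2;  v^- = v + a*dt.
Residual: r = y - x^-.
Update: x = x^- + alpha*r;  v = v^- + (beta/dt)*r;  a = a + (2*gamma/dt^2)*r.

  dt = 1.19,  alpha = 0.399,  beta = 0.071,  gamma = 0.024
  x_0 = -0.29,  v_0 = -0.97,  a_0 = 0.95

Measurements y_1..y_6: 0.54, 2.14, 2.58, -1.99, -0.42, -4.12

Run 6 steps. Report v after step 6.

v_post = 3.3124

step 1: x_pred=-0.7717  r=1.3117  x^+=-0.2483  v^+=0.2388  a^+=0.9945
step 2: x_pred=0.7399  r=1.4001  x^+=1.2986  v^+=1.5057  a^+=1.0419
step 3: x_pred=3.8281  r=-1.2481  x^+=3.3301  v^+=2.6711  a^+=0.9996
step 4: x_pred=7.2165  r=-9.2065  x^+=3.5431  v^+=3.3114  a^+=0.6875
step 5: x_pred=7.9704  r=-8.3904  x^+=4.6227  v^+=3.6289  a^+=0.4031
step 6: x_pred=9.2265  r=-13.3465  x^+=3.9013  v^+=3.3124  a^+=-0.0492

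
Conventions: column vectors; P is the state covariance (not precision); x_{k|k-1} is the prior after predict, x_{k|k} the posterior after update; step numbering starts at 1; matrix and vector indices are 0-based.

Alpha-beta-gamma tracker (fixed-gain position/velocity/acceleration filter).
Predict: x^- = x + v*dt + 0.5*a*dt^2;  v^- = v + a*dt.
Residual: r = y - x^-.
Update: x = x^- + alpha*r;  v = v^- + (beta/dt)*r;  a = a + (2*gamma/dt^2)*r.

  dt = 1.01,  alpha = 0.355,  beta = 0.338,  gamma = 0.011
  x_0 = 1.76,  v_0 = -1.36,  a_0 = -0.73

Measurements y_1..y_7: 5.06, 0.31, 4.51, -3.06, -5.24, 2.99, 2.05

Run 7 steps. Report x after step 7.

step 1: x_pred=0.0141  r=5.0459  x^+=1.8054  v^+=-0.4087  a^+=-0.6212
step 2: x_pred=1.0758  r=-0.7658  x^+=0.8039  v^+=-1.2923  a^+=-0.6377
step 3: x_pred=-0.8266  r=5.3366  x^+=1.0679  v^+=-0.1505  a^+=-0.5226
step 4: x_pred=0.6494  r=-3.7094  x^+=-0.6675  v^+=-1.9197  a^+=-0.6026
step 5: x_pred=-2.9137  r=-2.3263  x^+=-3.7395  v^+=-3.3068  a^+=-0.6528
step 6: x_pred=-7.4123  r=10.4023  x^+=-3.7195  v^+=-0.4849  a^+=-0.4284
step 7: x_pred=-4.4278  r=6.4778  x^+=-2.1282  v^+=1.2502  a^+=-0.2887

x_post = -2.1282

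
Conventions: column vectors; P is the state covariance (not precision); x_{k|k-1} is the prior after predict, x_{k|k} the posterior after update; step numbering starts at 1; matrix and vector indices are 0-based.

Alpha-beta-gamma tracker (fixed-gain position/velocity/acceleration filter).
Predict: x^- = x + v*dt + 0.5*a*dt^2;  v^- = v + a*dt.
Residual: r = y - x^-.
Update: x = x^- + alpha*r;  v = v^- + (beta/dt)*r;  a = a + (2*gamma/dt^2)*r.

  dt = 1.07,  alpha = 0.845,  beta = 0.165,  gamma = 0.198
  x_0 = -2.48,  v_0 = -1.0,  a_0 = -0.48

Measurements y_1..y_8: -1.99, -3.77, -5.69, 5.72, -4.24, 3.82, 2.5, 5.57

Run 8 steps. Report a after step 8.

a_post = -1.5939

step 1: x_pred=-3.8248  r=1.8348  x^+=-2.2744  v^+=-1.2307  a^+=0.1546
step 2: x_pred=-3.5027  r=-0.2673  x^+=-3.7286  v^+=-1.1064  a^+=0.0622
step 3: x_pred=-4.8769  r=-0.8131  x^+=-5.5640  v^+=-1.1653  a^+=-0.2191
step 4: x_pred=-6.9363  r=12.6563  x^+=3.7583  v^+=0.5519  a^+=4.1585
step 5: x_pred=6.7294  r=-10.9694  x^+=-2.5397  v^+=3.3100  a^+=0.3644
step 6: x_pred=1.2105  r=2.6095  x^+=3.4155  v^+=4.1023  a^+=1.2670
step 7: x_pred=8.5302  r=-6.0302  x^+=3.4347  v^+=4.5280  a^+=-0.8188
step 8: x_pred=7.8110  r=-2.2410  x^+=5.9173  v^+=3.3064  a^+=-1.5939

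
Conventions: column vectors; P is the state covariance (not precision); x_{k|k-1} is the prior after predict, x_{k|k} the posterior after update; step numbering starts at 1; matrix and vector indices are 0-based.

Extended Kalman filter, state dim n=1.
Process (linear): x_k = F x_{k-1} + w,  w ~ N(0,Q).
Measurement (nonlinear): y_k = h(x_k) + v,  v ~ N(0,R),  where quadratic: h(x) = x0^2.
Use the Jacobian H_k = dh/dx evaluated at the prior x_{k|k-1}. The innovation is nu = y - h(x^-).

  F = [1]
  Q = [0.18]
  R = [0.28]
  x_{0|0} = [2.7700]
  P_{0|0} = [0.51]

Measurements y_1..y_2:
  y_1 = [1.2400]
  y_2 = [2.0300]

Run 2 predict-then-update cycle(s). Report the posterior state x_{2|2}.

x_post = [1.4600]

step 1: x^-=[2.7700]  P^-=[0.6900]  H_jac=[5.5400]  S=[21.4572]  K=[0.1781]  nu=[-6.4329]  x^+=[1.6240]  P^+=[0.0090]
step 2: x^-=[1.6240]  P^-=[0.1890]  H_jac=[3.2480]  S=[2.2738]  K=[0.2700]  nu=[-0.6073]  x^+=[1.4600]  P^+=[0.0233]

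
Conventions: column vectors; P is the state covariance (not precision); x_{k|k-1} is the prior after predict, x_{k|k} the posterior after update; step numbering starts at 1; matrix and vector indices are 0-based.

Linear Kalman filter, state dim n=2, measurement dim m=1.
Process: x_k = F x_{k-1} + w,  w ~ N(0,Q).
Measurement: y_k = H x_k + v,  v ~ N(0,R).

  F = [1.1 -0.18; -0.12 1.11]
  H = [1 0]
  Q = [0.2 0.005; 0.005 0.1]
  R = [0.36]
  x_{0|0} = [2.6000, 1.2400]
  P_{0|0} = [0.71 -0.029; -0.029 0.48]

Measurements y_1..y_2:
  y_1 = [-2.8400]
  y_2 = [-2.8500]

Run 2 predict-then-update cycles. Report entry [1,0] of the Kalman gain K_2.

K[1,0] = -0.2513

step 1: x^-=[2.6368, 1.0644]  P^-=[1.0861 -0.2207; -0.2207 0.7094]  S=[1.4461]  K=[0.7511; -0.1526]  nu=[-5.4768]  x^+=[-1.4766, 1.9001]  P^+=[0.2704 -0.0549; -0.0549 0.6757]
step 2: x^-=[-1.9663, 2.2863]  P^-=[0.5708 -0.2339; -0.2339 0.9510]  S=[0.9308]  K=[0.6132; -0.2513]  nu=[-0.8837]  x^+=[-2.5082, 2.5084]  P^+=[0.2208 -0.0905; -0.0905 0.8922]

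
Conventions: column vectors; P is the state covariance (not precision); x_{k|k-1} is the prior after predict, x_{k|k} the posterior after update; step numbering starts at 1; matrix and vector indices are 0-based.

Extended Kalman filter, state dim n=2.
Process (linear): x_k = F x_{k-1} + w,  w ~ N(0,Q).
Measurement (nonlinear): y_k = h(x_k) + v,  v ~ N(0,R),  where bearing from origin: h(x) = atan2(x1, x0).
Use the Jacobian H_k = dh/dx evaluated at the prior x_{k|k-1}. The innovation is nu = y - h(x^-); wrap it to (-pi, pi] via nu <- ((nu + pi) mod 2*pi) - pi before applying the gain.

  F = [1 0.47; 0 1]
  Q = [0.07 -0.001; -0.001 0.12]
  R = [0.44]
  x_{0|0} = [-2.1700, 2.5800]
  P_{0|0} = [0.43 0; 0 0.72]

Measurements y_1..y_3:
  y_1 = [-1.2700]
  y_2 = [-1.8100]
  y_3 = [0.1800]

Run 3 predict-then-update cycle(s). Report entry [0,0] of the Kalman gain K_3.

K[0,0] = -0.3755

step 1: x^-=[-0.9574, 2.5800]  P^-=[0.6590 0.3374; 0.3374 0.8400]  H_jac=[-0.3407 -0.1264]  S=[0.5590]  K=[-0.4780; -0.3956]  nu=[3.0871]  x^+=[-2.4329, 1.3587]  P^+=[0.5313 0.2317; 0.2317 0.7525]
step 2: x^-=[-1.7944, 1.3587]  P^-=[0.9854 0.5844; 0.5844 0.8725]  H_jac=[-0.2682 -0.3542]  S=[0.7314]  K=[-0.6444; -0.6369]  nu=[1.9797]  x^+=[-3.0700, 0.0979]  P^+=[0.6817 0.2842; 0.2842 0.5759]
step 3: x^-=[-3.0240, 0.0979]  P^-=[1.1461 0.5539; 0.5539 0.6959]  H_jac=[-0.0107 -0.3303]  S=[0.5200]  K=[-0.3755; -0.4535]  nu=[-2.9292]  x^+=[-1.9241, 1.4263]  P^+=[1.0728 0.4654; 0.4654 0.5889]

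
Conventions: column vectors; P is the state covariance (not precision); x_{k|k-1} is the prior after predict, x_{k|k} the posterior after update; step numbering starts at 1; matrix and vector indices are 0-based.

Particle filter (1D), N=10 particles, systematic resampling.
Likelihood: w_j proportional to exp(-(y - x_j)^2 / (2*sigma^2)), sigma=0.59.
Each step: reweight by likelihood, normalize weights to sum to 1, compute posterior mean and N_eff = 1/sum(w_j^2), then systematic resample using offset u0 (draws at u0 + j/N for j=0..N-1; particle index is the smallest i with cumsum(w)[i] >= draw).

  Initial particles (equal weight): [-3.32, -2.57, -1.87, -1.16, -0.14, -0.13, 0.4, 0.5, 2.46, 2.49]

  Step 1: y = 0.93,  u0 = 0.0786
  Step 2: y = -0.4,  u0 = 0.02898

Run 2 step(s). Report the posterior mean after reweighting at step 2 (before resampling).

step 1: w=[0.0000, 0.0000, 0.0000, 0.0010, 0.1020, 0.1051, 0.3527, 0.4049, 0.0183, 0.0160]  mean=0.3993  Neff=3.2220  idx=[4, 5, 6, 6, 6, 7, 7, 7, 7, 8]
step 2: w=[0.2133, 0.2117, 0.0937, 0.0937, 0.0937, 0.0734, 0.0734, 0.0734, 0.0734, 0.0000]  mean=0.2020  Neff=7.2329  idx=[0, 0, 1, 1, 2, 3, 4, 5, 6, 8]

post_mean = 0.2020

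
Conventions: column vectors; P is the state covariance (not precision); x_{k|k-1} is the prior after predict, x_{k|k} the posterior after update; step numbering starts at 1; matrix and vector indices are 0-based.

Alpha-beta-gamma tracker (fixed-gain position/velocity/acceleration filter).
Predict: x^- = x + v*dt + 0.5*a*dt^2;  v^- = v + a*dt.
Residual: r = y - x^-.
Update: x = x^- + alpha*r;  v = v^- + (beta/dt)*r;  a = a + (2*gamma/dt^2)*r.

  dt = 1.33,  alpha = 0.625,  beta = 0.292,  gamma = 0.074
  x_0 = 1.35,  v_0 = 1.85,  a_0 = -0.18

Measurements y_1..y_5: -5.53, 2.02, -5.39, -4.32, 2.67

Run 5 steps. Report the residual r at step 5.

step 1: x_pred=3.6513  r=-9.1813  x^+=-2.0870  v^+=-0.4051  a^+=-0.9482
step 2: x_pred=-3.4645  r=5.4845  x^+=-0.0367  v^+=-0.4621  a^+=-0.4893
step 3: x_pred=-1.0841  r=-4.3059  x^+=-3.7753  v^+=-2.0583  a^+=-0.8496
step 4: x_pred=-7.2642  r=2.9442  x^+=-5.4241  v^+=-2.5418  a^+=-0.6032
step 5: x_pred=-9.3382  r=12.0082  x^+=-1.8331  v^+=-0.7077  a^+=0.4015

resid = 12.0082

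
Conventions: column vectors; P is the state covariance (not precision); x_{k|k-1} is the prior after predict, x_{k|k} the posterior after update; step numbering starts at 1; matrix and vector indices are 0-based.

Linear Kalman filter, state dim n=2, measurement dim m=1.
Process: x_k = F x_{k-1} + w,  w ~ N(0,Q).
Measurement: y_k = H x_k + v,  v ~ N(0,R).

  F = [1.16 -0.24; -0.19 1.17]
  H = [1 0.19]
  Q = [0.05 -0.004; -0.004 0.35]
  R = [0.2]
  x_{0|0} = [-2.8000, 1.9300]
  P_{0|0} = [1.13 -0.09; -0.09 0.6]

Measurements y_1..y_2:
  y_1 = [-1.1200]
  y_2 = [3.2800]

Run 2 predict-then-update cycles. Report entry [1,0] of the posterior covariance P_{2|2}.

P_post[1,0] = -0.4849

step 1: x^-=[-3.7112, 2.7901]  P^-=[1.6552 -0.5478; -0.5478 1.2521]  S=[1.6922]  K=[0.9166; -0.1831]  nu=[2.0611]  x^+=[-1.8220, 2.4127]  P^+=[0.2334 -0.2637; -0.2637 1.1954]
step 2: x^-=[-2.6926, 3.1690]  P^-=[0.5798 -0.7611; -0.7611 2.1121]  S=[0.5668]  K=[0.7678; -0.6348]  nu=[5.3705]  x^+=[1.4307, -0.2399]  P^+=[0.2457 -0.4849; -0.4849 1.8837]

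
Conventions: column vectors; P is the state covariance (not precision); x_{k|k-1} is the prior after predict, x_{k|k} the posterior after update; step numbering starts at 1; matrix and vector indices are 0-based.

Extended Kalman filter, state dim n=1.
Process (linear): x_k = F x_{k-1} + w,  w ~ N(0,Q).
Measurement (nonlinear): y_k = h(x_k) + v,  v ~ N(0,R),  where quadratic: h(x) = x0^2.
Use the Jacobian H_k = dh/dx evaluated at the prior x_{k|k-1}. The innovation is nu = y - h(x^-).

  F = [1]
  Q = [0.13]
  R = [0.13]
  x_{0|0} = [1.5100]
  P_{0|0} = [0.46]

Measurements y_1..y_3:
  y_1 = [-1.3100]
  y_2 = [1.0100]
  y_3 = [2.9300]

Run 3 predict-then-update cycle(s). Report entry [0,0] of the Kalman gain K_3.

step 1: x^-=[1.5100]  P^-=[0.5900]  H_jac=[3.0200]  S=[5.5110]  K=[0.3233]  nu=[-3.5901]  x^+=[0.3493]  P^+=[0.0139]
step 2: x^-=[0.3493]  P^-=[0.1439]  H_jac=[0.6985]  S=[0.2002]  K=[0.5021]  nu=[0.8880]  x^+=[0.7951]  P^+=[0.0934]
step 3: x^-=[0.7951]  P^-=[0.2234]  H_jac=[1.5903]  S=[0.6951]  K=[0.5112]  nu=[2.2978]  x^+=[1.9698]  P^+=[0.0418]

K[0,0] = 0.5112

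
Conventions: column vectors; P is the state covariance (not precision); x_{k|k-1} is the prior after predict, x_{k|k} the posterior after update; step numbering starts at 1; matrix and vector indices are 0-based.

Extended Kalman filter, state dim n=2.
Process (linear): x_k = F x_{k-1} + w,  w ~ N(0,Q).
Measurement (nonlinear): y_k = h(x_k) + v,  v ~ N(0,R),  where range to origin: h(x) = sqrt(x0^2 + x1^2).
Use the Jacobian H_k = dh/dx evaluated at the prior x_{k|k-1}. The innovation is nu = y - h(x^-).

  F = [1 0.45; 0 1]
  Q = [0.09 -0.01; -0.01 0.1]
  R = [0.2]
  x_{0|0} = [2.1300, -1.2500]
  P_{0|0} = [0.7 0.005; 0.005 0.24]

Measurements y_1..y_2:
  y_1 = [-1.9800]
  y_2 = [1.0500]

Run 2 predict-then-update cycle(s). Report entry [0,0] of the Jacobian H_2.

H_jac[0,0] = -0.9588

step 1: x^-=[1.5675, -1.2500]  P^-=[0.8431 0.1030; 0.1030 0.3400]  H_jac=[0.7818 -0.6235]  S=[0.7471]  K=[0.7963; -0.1759]  nu=[-3.9849]  x^+=[-1.6058, -0.5489]  P^+=[0.3693 0.2077; 0.2077 0.3169]
step 2: x^-=[-1.8528, -0.5489]  P^-=[0.7104 0.3403; 0.3403 0.4169]  H_jac=[-0.9588 -0.2840]  S=[1.0721]  K=[-0.7255; -0.4148]  nu=[-0.8824]  x^+=[-1.2126, -0.1829]  P^+=[0.1461 0.0177; 0.0177 0.2324]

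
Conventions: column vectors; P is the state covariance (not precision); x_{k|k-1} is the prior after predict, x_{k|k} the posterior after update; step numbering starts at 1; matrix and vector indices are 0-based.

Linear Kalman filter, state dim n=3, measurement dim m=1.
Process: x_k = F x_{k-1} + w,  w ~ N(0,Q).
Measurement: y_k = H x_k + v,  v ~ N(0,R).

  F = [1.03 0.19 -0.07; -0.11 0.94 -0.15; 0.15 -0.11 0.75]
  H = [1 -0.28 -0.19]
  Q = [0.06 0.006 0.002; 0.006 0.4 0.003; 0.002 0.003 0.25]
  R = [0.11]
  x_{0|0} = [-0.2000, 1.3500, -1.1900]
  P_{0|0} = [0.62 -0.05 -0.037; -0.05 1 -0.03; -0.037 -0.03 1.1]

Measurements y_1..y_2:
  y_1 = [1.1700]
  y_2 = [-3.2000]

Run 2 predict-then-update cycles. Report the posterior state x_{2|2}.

step 1: x^-=[0.1338, 1.4695, -1.0710]  P^-=[0.7458 0.0868 -0.0093; 0.0868 1.3334 -0.2598; -0.0093 -0.2598 0.8931]  S=[0.9199]  K=[0.7863; -0.2579; -0.1155]  nu=[1.2442]  x^+=[1.1121, 1.1487, -1.2147]  P^+=[0.1771 0.2733 0.0742; 0.2733 1.2723 -0.2872; 0.0742 -0.2872 0.8808]
step 2: x^-=[1.4487, 1.1396, -0.8706]  P^-=[0.4021 0.4975 -0.0532; 0.4975 1.5731 -0.4037; -0.0532 -0.4037 0.8199]  S=[0.3637]  K=[0.7504; 0.3678; -0.2639]  nu=[-4.4950]  x^+=[-1.9242, -0.5136, 0.3155]  P^+=[0.1973 0.3971 0.0188; 0.3971 1.5239 -0.3684; 0.0188 -0.3684 0.7946]

x_post = [-1.9242, -0.5136, 0.3155]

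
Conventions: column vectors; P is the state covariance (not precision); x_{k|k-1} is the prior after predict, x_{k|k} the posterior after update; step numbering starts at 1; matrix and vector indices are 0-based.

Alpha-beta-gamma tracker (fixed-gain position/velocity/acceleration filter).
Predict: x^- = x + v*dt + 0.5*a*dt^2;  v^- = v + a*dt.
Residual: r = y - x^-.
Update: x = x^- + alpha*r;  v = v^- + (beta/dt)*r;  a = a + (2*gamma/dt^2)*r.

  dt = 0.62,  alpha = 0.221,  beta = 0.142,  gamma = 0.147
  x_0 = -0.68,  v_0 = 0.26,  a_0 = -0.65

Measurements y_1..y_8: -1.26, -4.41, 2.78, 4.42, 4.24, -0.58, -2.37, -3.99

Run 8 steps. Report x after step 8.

x_post = 10.7086

step 1: x_pred=-0.6437  r=-0.6163  x^+=-0.7799  v^+=-0.2841  a^+=-1.1213
step 2: x_pred=-1.1716  r=-3.2384  x^+=-1.8873  v^+=-1.7211  a^+=-3.5981
step 3: x_pred=-3.6459  r=6.4259  x^+=-2.2258  v^+=-2.4802  a^+=1.3166
step 4: x_pred=-3.5105  r=7.9305  x^+=-1.7578  v^+=0.1524  a^+=7.3820
step 5: x_pred=-0.2445  r=4.4845  x^+=0.7466  v^+=5.7564  a^+=10.8119
step 6: x_pred=6.3936  r=-6.9736  x^+=4.8524  v^+=10.8626  a^+=5.4783
step 7: x_pred=12.6402  r=-15.0102  x^+=9.3229  v^+=10.8213  a^+=-6.0019
step 8: x_pred=14.8786  r=-18.8686  x^+=10.7086  v^+=2.7786  a^+=-20.4331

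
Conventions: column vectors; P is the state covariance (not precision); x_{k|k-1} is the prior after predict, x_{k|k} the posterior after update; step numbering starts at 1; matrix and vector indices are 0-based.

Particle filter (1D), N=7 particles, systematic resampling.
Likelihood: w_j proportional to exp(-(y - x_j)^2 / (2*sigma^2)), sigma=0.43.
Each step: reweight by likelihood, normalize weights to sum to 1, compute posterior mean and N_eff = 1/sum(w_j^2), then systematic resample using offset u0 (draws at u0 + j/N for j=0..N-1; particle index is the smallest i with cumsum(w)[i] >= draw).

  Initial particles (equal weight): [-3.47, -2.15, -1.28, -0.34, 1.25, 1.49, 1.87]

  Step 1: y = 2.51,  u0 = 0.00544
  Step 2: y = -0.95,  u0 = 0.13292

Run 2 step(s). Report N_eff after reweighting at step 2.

step 1: w=[0.0000, 0.0000, 0.0000, 0.0000, 0.0338, 0.1485, 0.8177]  mean=1.7926  Neff=1.4455  idx=[4, 5, 6, 6, 6, 6, 6]
step 2: w=[0.9521, 0.0469, 0.0002, 0.0002, 0.0002, 0.0002, 0.0002]  mean=1.2619  Neff=1.1005  idx=[0, 0, 0, 0, 0, 0, 1]

N_eff = 1.1005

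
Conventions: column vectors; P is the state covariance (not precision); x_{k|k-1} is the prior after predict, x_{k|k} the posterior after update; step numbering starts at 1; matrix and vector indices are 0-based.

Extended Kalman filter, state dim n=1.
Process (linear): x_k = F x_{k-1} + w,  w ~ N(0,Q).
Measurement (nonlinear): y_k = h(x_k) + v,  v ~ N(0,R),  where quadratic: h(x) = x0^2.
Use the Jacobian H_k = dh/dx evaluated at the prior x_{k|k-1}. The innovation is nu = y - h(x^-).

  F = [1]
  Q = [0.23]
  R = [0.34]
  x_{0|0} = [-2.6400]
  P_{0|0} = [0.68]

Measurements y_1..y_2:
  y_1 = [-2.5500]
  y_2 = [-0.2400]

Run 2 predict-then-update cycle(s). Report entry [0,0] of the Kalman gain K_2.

K[0,0] = -0.3941

step 1: x^-=[-2.6400]  P^-=[0.9100]  H_jac=[-5.2800]  S=[25.7093]  K=[-0.1869]  nu=[-9.5196]  x^+=[-0.8609]  P^+=[0.0120]
step 2: x^-=[-0.8609]  P^-=[0.2420]  H_jac=[-1.7218]  S=[1.0575]  K=[-0.3941]  nu=[-0.9811]  x^+=[-0.4743]  P^+=[0.0778]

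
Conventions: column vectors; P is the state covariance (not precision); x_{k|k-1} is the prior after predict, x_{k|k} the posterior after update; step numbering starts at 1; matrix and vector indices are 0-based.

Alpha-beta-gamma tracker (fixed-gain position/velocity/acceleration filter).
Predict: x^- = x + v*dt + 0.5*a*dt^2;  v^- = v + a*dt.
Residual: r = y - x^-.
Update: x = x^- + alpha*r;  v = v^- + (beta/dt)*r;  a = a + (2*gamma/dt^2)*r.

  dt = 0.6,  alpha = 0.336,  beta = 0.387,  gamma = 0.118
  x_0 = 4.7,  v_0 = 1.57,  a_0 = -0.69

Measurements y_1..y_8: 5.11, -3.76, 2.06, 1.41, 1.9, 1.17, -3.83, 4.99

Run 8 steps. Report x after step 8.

step 1: x_pred=5.5178  r=-0.4078  x^+=5.3808  v^+=0.8930  a^+=-0.9573
step 2: x_pred=5.7442  r=-9.5042  x^+=2.5508  v^+=-5.8117  a^+=-7.1879
step 3: x_pred=-2.2300  r=4.2900  x^+=-0.7886  v^+=-7.3573  a^+=-4.3756
step 4: x_pred=-5.9906  r=7.4006  x^+=-3.5040  v^+=-5.2093  a^+=0.4759
step 5: x_pred=-6.5439  r=8.4439  x^+=-3.7068  v^+=0.5226  a^+=6.0114
step 6: x_pred=-2.3112  r=3.4812  x^+=-1.1415  v^+=6.3747  a^+=8.2935
step 7: x_pred=4.1762  r=-8.0062  x^+=1.4861  v^+=6.1868  a^+=3.0450
step 8: x_pred=5.7463  r=-0.7563  x^+=5.4922  v^+=7.5260  a^+=2.5492

x_post = 5.4922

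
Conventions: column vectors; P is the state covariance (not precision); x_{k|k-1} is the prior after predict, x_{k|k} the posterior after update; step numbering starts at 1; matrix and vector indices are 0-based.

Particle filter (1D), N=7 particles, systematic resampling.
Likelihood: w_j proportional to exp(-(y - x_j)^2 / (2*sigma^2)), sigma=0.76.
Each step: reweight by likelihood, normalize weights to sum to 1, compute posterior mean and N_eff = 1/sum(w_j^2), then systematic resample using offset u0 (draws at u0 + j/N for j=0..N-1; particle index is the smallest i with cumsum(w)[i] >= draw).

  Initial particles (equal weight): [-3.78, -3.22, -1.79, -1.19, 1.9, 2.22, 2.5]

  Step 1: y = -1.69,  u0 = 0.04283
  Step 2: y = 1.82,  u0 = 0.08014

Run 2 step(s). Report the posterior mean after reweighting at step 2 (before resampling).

post_mean = -1.2087

step 1: w=[0.0117, 0.0675, 0.5080, 0.4127, 0.0000, 0.0000, 0.0000]  mean=-1.6622  Neff=2.3087  idx=[1, 2, 2, 2, 3, 3, 3]
step 2: w=[0.0000, 0.0104, 0.0104, 0.0104, 0.3230, 0.3230, 0.3230]  mean=-1.2087  Neff=3.1925  idx=[4, 4, 5, 5, 5, 6, 6]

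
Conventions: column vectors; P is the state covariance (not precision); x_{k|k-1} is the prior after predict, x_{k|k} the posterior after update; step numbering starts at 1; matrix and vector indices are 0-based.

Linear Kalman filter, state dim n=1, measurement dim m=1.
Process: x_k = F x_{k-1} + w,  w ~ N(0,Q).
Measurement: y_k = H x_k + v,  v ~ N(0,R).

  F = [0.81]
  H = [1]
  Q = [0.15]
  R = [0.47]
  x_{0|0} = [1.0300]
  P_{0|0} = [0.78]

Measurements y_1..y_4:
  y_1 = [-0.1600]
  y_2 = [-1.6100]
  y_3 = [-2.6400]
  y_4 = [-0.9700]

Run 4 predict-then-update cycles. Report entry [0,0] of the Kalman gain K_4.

K[0,0] = 0.3600

step 1: x^-=[0.8343]  P^-=[0.6618]  S=[1.1318]  K=[0.5847]  nu=[-0.9943]  x^+=[0.2529]  P^+=[0.2748]
step 2: x^-=[0.2049]  P^-=[0.3303]  S=[0.8003]  K=[0.4127]  nu=[-1.8149]  x^+=[-0.5442]  P^+=[0.1940]
step 3: x^-=[-0.4408]  P^-=[0.2773]  S=[0.7473]  K=[0.3710]  nu=[-2.1992]  x^+=[-1.2568]  P^+=[0.1744]
step 4: x^-=[-1.0180]  P^-=[0.2644]  S=[0.7344]  K=[0.3600]  nu=[0.0480]  x^+=[-1.0007]  P^+=[0.1692]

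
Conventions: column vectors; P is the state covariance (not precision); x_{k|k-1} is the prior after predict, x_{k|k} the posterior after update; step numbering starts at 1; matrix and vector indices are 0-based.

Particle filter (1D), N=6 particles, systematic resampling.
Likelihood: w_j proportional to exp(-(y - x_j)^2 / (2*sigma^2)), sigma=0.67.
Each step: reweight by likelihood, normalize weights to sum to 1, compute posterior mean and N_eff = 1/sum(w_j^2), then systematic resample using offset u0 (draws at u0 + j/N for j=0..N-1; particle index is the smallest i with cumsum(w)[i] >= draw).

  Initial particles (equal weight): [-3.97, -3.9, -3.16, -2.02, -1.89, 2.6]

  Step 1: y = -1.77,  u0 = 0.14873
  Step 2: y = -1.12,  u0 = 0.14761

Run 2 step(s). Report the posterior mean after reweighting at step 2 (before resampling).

step 1: w=[0.0022, 0.0031, 0.0569, 0.4563, 0.4814, 0.0000]  mean=-2.0325  Neff=2.2559  idx=[3, 3, 3, 4, 4, 4]
step 2: w=[0.1466, 0.1466, 0.1466, 0.1867, 0.1867, 0.1867]  mean=-1.9472  Neff=5.9144  idx=[1, 2, 3, 4, 5, 5]

post_mean = -1.9472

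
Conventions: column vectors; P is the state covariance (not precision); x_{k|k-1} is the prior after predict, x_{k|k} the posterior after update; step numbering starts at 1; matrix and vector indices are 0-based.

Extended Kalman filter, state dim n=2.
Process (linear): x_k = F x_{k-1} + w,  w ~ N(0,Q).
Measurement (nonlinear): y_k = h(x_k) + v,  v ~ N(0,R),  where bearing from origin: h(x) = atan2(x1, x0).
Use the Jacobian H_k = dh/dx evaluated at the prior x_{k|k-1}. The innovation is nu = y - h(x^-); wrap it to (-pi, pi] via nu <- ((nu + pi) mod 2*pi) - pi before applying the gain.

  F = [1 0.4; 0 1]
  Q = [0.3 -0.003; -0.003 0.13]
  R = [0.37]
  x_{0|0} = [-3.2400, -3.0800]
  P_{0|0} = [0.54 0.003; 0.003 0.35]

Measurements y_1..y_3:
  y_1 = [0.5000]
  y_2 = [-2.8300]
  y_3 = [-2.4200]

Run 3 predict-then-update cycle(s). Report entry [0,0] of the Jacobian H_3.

step 1: x^-=[-4.4720, -3.0800]  P^-=[0.8984 0.1400; 0.1400 0.4800]  H_jac=[0.1045 -0.1517]  S=[0.3864]  K=[0.1879; -0.1506]  nu=[3.0385]  x^+=[-3.9010, -3.5375]  P^+=[0.8848 0.1509; 0.1509 0.4712]
step 2: x^-=[-5.3160, -3.5375]  P^-=[1.3809 0.3364; 0.3364 0.6012]  H_jac=[0.0868 -0.1304]  S=[0.3830]  K=[0.1983; -0.1285]  nu=[-0.2756]  x^+=[-5.3706, -3.5021]  P^+=[1.3658 0.3462; 0.3462 0.5949]
step 3: x^-=[-6.7715, -3.5021]  P^-=[2.0380 0.5812; 0.5812 0.7249]  H_jac=[0.0603 -0.1165]  S=[0.3791]  K=[0.1453; -0.1304]  nu=[0.2443]  x^+=[-6.7360, -3.5339]  P^+=[2.0300 0.5883; 0.5883 0.7185]

H_jac[0,0] = 0.0603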